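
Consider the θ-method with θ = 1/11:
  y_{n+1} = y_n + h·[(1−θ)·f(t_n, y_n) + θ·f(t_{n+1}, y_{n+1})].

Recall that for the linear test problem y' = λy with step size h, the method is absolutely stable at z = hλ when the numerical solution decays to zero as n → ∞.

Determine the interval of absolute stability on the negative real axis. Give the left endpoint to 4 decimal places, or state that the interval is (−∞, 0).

z∈(-2.4444,0).

With y'=λy (z=hλ):
  y_{n+1} = y_n + z·[10/11·y_n + 1/11·y_{n+1}] ⇒ (1 − 1/11z)y_{n+1} = (1 + 10/11z)y_n
  so R(z) = (1 + 10/11z)/(1 − 1/11z).

Find x<0 with |R(x)|<1.
x=-1.69: |R|=0.4649
R=−1: 1+10/11x = −1+1/11x ⇒ -9/11x=2 ⇒ x=2/(-9/11)=-2.4444
Confirm numerically:
  x=-2.272: |R|=0.88306 <1
  x=-1.541: |R|=0.35165 <1
  x=-1.299: |R|=0.16180 <1
  x=-1.288: |R|=0.15299 <1
  x=-2.547: |R|=1.06813 >1
  x=-2.492: |R|=1.03172 >1
Stable set (-2.4444, 0).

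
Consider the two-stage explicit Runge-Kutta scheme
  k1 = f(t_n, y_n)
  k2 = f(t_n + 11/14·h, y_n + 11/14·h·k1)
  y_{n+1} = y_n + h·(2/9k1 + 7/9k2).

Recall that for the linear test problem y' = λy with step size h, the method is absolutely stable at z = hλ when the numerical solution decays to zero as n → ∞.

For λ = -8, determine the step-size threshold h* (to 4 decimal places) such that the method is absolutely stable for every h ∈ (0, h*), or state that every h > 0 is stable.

(-1.6364,0); λ=-8 ⇒ h* = (18/11)/8 = 0.2045.

Set f=λy, z=hλ:
  k1=λy_n ⇒ h·k1=z·y_n;  k2=λ(1+11/14z)y_n ⇒ h·k2=z(1+11/14z)y_n
  y_{n+1}/y_n = 1 + 2/9z + 7/9z(1+11/14z) = 1 + z + 11/18z²
  R(z) = 1 + z + 11/18z².

Boundary: |R(x)|=1, x<0.
x=-0.84: |R|=0.5912
R=1: x+11/18x²=0 ⇒ x=−18/11=-1.6364; min R=1−1/(4·11/18)=0.5909>−1
Confirm numerically:
  x=-0.976: |R|=0.60613 <1
  x=-0.840: |R|=0.59120 <1
  x=-0.795: |R|=0.59124 <1
  x=-2.220: |R|=1.79180 >1
  x=-1.777: |R|=1.15272 >1
  x=-1.683: |R|=1.04797 >1
Interval (-1.6364, 0).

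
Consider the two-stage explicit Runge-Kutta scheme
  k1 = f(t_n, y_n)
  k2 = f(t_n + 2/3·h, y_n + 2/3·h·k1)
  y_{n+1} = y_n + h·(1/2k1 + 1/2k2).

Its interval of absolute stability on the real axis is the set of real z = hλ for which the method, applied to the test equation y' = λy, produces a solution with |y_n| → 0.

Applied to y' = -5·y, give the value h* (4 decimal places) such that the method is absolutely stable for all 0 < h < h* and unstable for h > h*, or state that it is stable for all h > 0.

(-3.0000,0); λ=-5 ⇒ h* = (3)/5 = 0.6000.

On y'=λy, z=hλ:
  k1=λy_n ⇒ h·k1=z·y_n;  k2=λ(1+2/3z)y_n ⇒ h·k2=z(1+2/3z)y_n
  y_{n+1}/y_n = 1 + 1/2z + 1/2z(1+2/3z) = 1 + z + 1/3z²
  R(z) = 1 + z + 1/3z².

Boundary: |R(x)|=1, x<0.
x=-1.1: |R|=0.3033
R=1: x+1/3x²=0 ⇒ x=−3=-3.0000; min R=1−1/(4·1/3)=0.2500>−1
Confirm numerically:
  x=-2.631: |R|=0.67639 <1
  x=-1.943: |R|=0.31542 <1
  x=-1.884: |R|=0.29915 <1
  x=-3.564: |R|=1.67003 >1
  x=-3.064: |R|=1.06537 >1
  x=-3.049: |R|=1.04980 >1
So |R|<1 on (-3.0000, 0).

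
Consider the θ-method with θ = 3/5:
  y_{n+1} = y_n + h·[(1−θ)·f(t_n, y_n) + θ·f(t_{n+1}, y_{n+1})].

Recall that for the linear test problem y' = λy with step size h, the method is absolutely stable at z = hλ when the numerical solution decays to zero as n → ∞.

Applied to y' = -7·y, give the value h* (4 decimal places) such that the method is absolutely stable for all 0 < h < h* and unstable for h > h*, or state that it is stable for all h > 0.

interval (−∞, 0). Any h>0 works for λ=-7.

On y'=λy, z=hλ:
  y_{n+1} = y_n + z·[2/5·y_n + 3/5·y_{n+1}] ⇒ (1 − 3/5z)y_{n+1} = (1 + 2/5z)y_n
  Hence R(z) = (1 + 2/5z)/(1 − 3/5z).

Need |R(x)|<1, x<0.
x=-0.42: |R|=0.6645
x=-2: |R|=0.0909
x=-10: |R|=0.4286
x=-100: |R|=0.6393
θ=3/5≥1/2 ⇒ |1+2/5x|<|1−3/5x| ∀x<0 ⇒ stable on all of ℝ⁻.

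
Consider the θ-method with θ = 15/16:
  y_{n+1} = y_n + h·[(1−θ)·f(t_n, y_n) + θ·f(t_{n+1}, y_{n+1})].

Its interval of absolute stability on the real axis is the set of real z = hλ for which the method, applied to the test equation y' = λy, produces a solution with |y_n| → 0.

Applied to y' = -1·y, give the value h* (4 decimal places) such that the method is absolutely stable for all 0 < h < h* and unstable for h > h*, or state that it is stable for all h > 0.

interval (−∞, 0). Any h>0 works for λ=-1.

Test eqn y'=λy, z=hλ:
  y_{n+1} = y_n + z·[1/16·y_n + 15/16·y_{n+1}] ⇒ (1 − 15/16z)y_{n+1} = (1 + 1/16z)y_n
  Hence R(z) = (1 + 1/16z)/(1 − 15/16z).

Find x<0 with |R(x)|<1.
x=-1.62: |R|=0.3568
x=-2: |R|=0.3043
x=-10: |R|=0.0361
x=-100: |R|=0.0554
θ=15/16≥1/2 ⇒ |1+1/16x|<|1−15/16x| ∀x<0 ⇒ unbounded interval.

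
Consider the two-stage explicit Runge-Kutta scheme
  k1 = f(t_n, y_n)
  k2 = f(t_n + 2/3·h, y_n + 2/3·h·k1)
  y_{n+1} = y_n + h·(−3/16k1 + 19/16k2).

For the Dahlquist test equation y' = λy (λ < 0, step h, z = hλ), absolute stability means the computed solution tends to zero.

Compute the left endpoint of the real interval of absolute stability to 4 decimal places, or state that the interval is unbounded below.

Set f=λy, z=hλ:
  k1=λy_n ⇒ h·k1=z·y_n;  k2=λ(1+2/3z)y_n ⇒ h·k2=z(1+2/3z)y_n
  y_{n+1}/y_n = 1 − 3/16z + 19/16z(1+2/3z) = 1 + z + 19/24z²
  so R(z) = 1 + z + 19/24z².

Solve |R(x)|<1 on ℝ⁻.
x=-1.33: |R|=1.0704
R=1: x+19/24x²=0 ⇒ x=−24/19=-1.2632; min R=1−1/(4·19/24)=0.6842>−1
Confirm numerically:
  x=-1.215: |R|=0.95368 <1
  x=-1.080: |R|=0.84340 <1
  x=-0.853: |R|=0.72302 <1
  x=-1.708: |R|=1.60150 >1
  x=-1.670: |R|=1.53788 >1
So |R|<1 on (-1.2632, 0).

left endpoint -1.2632.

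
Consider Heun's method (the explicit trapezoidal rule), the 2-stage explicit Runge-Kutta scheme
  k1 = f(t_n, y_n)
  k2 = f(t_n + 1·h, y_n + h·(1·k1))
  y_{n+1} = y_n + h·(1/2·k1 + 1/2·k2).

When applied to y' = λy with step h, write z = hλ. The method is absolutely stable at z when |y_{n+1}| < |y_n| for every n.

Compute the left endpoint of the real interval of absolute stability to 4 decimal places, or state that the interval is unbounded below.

On y'=λy, z=hλ:
  order 2, 2-stage ⇒ R(z)=1+z+z^2/2
  (e.g. R(-1.23)=0.52645, |R|=0.52645)

Solve |R(x)|<1 on ℝ⁻.
x=-1.23: |R|=0.5264
|R(-1.54)|=0.6458 |R(-0.96)|=0.5008 |R(-0.56)|=0.5968
Bisect:
  x_lo=-2.8283 |R|=2.1713  x_hi=-0.3436 |R|=0.7155
  mid=-1.58592 |R|=0.67165 →hi
  mid=-2.20710 |R|=1.22854 →lo
  mid=-1.89651 |R|=0.90187 →hi
  mid=-2.05180 |R|=1.05315 →lo
  mid=-1.97416 |R|=0.97449 →hi
  mid=-2.01298 |R|=1.01307 →lo
  mid=-1.99357 |R|=0.99359 →hi
  mid=-2.00328 |R|=1.00328 →lo
  mid=-1.99842 |R|=0.99842 →hi
  mid=-2.00085 |R|=1.00085 →lo
  ...
  [-2.00009,-1.99994] ⇒ x*=-2.0000
Interval (-2.0000, 0).

z* = -2.0000.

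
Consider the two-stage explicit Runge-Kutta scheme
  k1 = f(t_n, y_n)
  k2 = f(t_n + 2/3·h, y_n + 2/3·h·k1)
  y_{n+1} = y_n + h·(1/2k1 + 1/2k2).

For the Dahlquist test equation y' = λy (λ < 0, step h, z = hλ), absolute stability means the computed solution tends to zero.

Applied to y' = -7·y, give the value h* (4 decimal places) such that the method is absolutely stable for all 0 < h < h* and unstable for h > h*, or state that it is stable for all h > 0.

Test eqn y'=λy, z=hλ:
  k1=λy_n ⇒ h·k1=z·y_n;  k2=λ(1+2/3z)y_n ⇒ h·k2=z(1+2/3z)y_n
  y_{n+1}/y_n = 1 + 1/2z + 1/2z(1+2/3z) = 1 + z + 1/3z²
  so R(z) = 1 + z + 1/3z².

Boundary: |R(x)|=1, x<0.
x=-0.64: |R|=0.4965
R=1: x+1/3x²=0 ⇒ x=−3=-3.0000; min R=1−1/(4·1/3)=0.2500>−1
Confirm numerically:
  x=-2.915: |R|=0.91741 <1
  x=-2.491: |R|=0.57736 <1
  x=-2.160: |R|=0.39520 <1
  x=-1.594: |R|=0.25295 <1
  x=-3.238: |R|=1.25688 >1
  x=-3.155: |R|=1.16301 >1
Stable set (-3.0000, 0).

(-3.0000,0); λ=-7 ⇒ h* = (3)/7 = 0.4286.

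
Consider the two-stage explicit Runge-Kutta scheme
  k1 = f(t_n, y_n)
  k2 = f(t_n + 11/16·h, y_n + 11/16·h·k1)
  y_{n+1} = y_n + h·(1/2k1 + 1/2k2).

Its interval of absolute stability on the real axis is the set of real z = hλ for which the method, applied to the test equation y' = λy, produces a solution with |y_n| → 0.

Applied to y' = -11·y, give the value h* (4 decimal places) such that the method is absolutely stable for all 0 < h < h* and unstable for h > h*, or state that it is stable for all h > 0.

Set f=λy, z=hλ:
  k1=λy_n ⇒ h·k1=z·y_n;  k2=λ(1+11/16z)y_n ⇒ h·k2=z(1+11/16z)y_n
  y_{n+1}/y_n = 1 + 1/2z + 1/2z(1+11/16z) = 1 + z + 11/32z²
  Hence R(z) = 1 + z + 11/32z².

Need |R(x)|<1, x<0.
x=-0.99: |R|=0.3469
R=1: x+11/32x²=0 ⇒ x=−32/11=-2.9091; min R=1−1/(4·11/32)=0.2727>−1
Confirm numerically:
  x=-2.086: |R|=0.40979 <1
  x=-1.896: |R|=0.33972 <1
  x=-1.828: |R|=0.32067 <1
  x=-1.198: |R|=0.29535 <1
  x=-3.487: |R|=1.69271 >1
  x=-3.344: |R|=1.49993 >1
  x=-2.975: |R|=1.06740 >1
So |R|<1 on (-2.9091, 0).

(-2.9091,0); λ=-11 ⇒ h* = (32/11)/11 = 0.2645.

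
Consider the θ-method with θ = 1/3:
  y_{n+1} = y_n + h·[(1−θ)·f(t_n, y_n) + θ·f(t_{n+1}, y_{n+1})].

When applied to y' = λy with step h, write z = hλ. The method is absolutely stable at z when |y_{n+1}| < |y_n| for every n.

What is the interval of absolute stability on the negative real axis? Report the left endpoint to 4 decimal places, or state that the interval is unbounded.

(-6.0000, 0).

Set f=λy, z=hλ:
  y_{n+1} = y_n + z·[2/3·y_n + 1/3·y_{n+1}] ⇒ (1 − 1/3z)y_{n+1} = (1 + 2/3z)y_n
  ⇒ R(z) = (1 + 2/3z)/(1 − 1/3z).

Boundary: |R(x)|=1, x<0.
x=-0.73: |R|=0.4129
R=−1: 1+2/3x = −1+1/3x ⇒ -1/3x=2 ⇒ x=2/(-1/3)=-6.0000
Confirm numerically:
  x=-5.431: |R|=0.93251 <1
  x=-5.212: |R|=0.90404 <1
  x=-4.087: |R|=0.73007 <1
  x=-6.454: |R|=1.04802 >1
  x=-6.206: |R|=1.02238 >1
  x=-6.020: |R|=1.00222 >1
So |R|<1 on (-6.0000, 0).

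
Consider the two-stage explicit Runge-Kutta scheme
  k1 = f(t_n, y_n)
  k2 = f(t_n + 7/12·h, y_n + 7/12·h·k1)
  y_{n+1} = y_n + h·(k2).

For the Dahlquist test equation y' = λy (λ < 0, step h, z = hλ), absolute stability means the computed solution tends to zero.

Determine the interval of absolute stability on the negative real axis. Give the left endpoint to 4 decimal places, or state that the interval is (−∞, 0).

Test eqn y'=λy, z=hλ:
  k1=λy_n ⇒ h·k1=z·y_n;  k2=λ(1+7/12z)y_n ⇒ h·k2=z(1+7/12z)y_n
  y_{n+1}/y_n = 1 + z(1+7/12z) = 1 + z + 7/12z²
  R(z) = 1 + z + 7/12z².

Boundary: |R(x)|=1, x<0.
x=-0.51: |R|=0.6417
R=1: x+7/12x²=0 ⇒ x=−12/7=-1.7143; min R=1−1/(4·7/12)=0.5714>−1
Confirm numerically:
  x=-1.462: |R|=0.78484 <1
  x=-1.049: |R|=0.59290 <1
  x=-0.703: |R|=0.58529 <1
  x=-2.118: |R|=1.49879 >1
  x=-2.015: |R|=1.35346 >1
  x=-1.771: |R|=1.05859 >1
So |R|<1 on (-1.7143, 0).

(-1.7143, 0).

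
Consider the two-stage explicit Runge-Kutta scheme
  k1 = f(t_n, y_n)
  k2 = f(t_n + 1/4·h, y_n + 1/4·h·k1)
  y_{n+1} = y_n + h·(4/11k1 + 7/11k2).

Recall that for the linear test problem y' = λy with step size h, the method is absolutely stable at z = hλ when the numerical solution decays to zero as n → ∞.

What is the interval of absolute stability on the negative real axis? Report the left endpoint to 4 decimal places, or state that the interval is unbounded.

On y'=λy, z=hλ:
  k1=λy_n ⇒ h·k1=z·y_n;  k2=λ(1+1/4z)y_n ⇒ h·k2=z(1+1/4z)y_n
  y_{n+1}/y_n = 1 + 4/11z + 7/11z(1+1/4z) = 1 + z + 7/44z²
  Hence R(z) = 1 + z + 7/44z².

Find x<0 with |R(x)|<1.
x=-1.28: |R|=0.0193
R=1: x+7/44x²=0 ⇒ x=−44/7=-6.2857; min R=1−1/(4·7/44)=-0.5714>−1
Confirm numerically:
  x=-4.723: |R|=0.17420 <1
  x=-3.896: |R|=0.48119 <1
  x=-2.755: |R|=0.54750 <1
  x=-6.768: |R|=1.51929 >1
  x=-6.757: |R|=1.50662 >1
  x=-6.666: |R|=1.40329 >1
Interval (-6.2857, 0).

z∈(-6.2857,0).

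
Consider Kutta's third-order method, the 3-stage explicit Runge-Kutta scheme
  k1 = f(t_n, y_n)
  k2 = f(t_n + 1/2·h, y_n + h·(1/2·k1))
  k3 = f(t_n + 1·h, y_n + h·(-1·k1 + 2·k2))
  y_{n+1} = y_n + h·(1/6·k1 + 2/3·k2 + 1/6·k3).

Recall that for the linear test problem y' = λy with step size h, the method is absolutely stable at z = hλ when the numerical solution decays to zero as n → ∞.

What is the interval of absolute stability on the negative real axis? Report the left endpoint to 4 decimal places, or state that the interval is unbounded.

Set f=λy, z=hλ:
  order 3, 3-stage ⇒ R(z)=1+z+z^2/2+z^3/6
  (e.g. R(-0.94)=0.36337, |R|=0.36337)

Solve |R(x)|<1 on ℝ⁻.
x=-0.94: |R|=0.3634
|R(-2.12)|=0.4608 |R(-1.91)|=0.2473 |R(-1.83)|=0.1770
Bisect:
  x_lo=-3.0924 |R|=2.2397  x_hi=-0.3828 |R|=0.6811
  mid=-1.73759 |R|=0.10234 →hi
  mid=-2.41501 |R|=0.84637 →hi
  mid=-2.75371 |R|=1.44245 →lo
  mid=-2.58436 |R|=1.12169 →lo
  mid=-2.49968 |R|=0.97865 →hi
  mid=-2.54202 |R|=1.04879 →lo
  mid=-2.52085 |R|=1.01338 →lo
  ...
  [-2.51275,-2.51258] ⇒ x*=-2.5127
So |R|<1 on (-2.5127, 0).

z∈(-2.5127,0).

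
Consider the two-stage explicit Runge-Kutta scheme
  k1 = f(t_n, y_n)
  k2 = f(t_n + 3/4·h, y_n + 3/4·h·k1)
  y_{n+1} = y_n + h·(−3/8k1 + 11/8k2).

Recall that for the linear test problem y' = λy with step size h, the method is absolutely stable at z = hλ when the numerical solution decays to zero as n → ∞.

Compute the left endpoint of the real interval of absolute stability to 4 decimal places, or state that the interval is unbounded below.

Test eqn y'=λy, z=hλ:
  k1=λy_n ⇒ h·k1=z·y_n;  k2=λ(1+3/4z)y_n ⇒ h·k2=z(1+3/4z)y_n
  y_{n+1}/y_n = 1 − 3/8z + 11/8z(1+3/4z) = 1 + z + 33/32z²
  Hence R(z) = 1 + z + 33/32z².

Boundary: |R(x)|=1, x<0.
x=-1.72: |R|=2.3308
R=1: x+33/32x²=0 ⇒ x=−32/33=-0.9697; min R=1−1/(4·33/32)=0.7576>−1
Confirm numerically:
  x=-0.761: |R|=0.83622 <1
  x=-0.723: |R|=0.81606 <1
  x=-0.681: |R|=0.79725 <1
  x=-0.657: |R|=0.78814 <1
  x=-1.550: |R|=1.92758 >1
  x=-1.522: |R|=1.86687 >1
  x=-1.329: |R|=1.49244 >1
So |R|<1 on (-0.9697, 0).

left endpoint -0.9697.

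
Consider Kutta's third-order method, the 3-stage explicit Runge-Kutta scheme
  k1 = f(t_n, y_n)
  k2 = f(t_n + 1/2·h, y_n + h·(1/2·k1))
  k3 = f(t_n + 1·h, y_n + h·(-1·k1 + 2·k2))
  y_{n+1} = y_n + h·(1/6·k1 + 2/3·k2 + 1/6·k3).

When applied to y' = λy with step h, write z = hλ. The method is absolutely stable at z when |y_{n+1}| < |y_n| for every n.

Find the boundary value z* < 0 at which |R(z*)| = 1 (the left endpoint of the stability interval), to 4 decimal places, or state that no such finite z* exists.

left endpoint -2.5127.

Test eqn y'=λy, z=hλ:
  order 3, 3-stage ⇒ R(z)=1+z+z^2/2+z^3/6
  (e.g. R(-0.58)=0.55568, |R|=0.55568)

Need |R(x)|<1, x<0.
x=-0.58: |R|=0.5557
|R(-2.39)|=0.8093 |R(-2.33)|=0.7238 |R(-1.32)|=0.1679
Bisect:
  x_lo=-3.3485 |R|=2.9998  x_hi=-0.2150 |R|=0.8064
  mid=-1.78178 |R|=0.13719 →hi
  mid=-2.56515 |R|=1.08826 →lo
  mid=-2.17346 |R|=0.52271 →hi
  mid=-2.36930 |R|=0.77922 →hi
  mid=-2.46723 |R|=0.92671 →hi
  mid=-2.51619 |R|=1.00567 →lo
  mid=-2.49171 |R|=0.96574 →hi
  mid=-2.50395 |R|=0.98559 →hi
  ...
  [-2.51293,-2.51274] ⇒ x*=-2.5127
Interval (-2.5127, 0).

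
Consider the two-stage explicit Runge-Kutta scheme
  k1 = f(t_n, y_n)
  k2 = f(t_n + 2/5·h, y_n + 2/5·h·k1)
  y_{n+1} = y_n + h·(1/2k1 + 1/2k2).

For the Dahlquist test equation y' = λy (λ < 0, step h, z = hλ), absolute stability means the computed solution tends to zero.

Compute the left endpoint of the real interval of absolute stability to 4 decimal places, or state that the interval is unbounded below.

z* = -5.0000.

Test eqn y'=λy, z=hλ:
  k1=λy_n ⇒ h·k1=z·y_n;  k2=λ(1+2/5z)y_n ⇒ h·k2=z(1+2/5z)y_n
  y_{n+1}/y_n = 1 + 1/2z + 1/2z(1+2/5z) = 1 + z + 1/5z²
  so R(z) = 1 + z + 1/5z².

Solve |R(x)|<1 on ℝ⁻.
x=-0.5: |R|=0.5500
R=1: x+1/5x²=0 ⇒ x=−5=-5.0000; min R=1−1/(4·1/5)=-0.2500>−1
Confirm numerically:
  x=-4.133: |R|=0.28334 <1
  x=-3.844: |R|=0.11127 <1
  x=-3.590: |R|=0.01238 <1
  x=-3.264: |R|=0.13326 <1
  x=-5.446: |R|=1.48578 >1
  x=-5.118: |R|=1.12078 >1
  x=-5.058: |R|=1.05867 >1
Interval (-5.0000, 0).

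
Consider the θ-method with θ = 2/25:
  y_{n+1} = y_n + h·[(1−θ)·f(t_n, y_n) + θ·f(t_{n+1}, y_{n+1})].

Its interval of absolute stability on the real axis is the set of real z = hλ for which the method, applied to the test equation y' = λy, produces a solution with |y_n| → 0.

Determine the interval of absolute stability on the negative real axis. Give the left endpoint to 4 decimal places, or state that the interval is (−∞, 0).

With y'=λy (z=hλ):
  y_{n+1} = y_n + z·[23/25·y_n + 2/25·y_{n+1}] ⇒ (1 − 2/25z)y_{n+1} = (1 + 23/25z)y_n
  so R(z) = (1 + 23/25z)/(1 − 2/25z).

Find x<0 with |R(x)|<1.
x=-1.06: |R|=0.0229
R=−1: 1+23/25x = −1+2/25x ⇒ -21/25x=2 ⇒ x=2/(-21/25)=-2.3810
Confirm numerically:
  x=-2.155: |R|=0.83811 <1
  x=-1.778: |R|=0.55659 <1
  x=-1.370: |R|=0.23468 <1
  x=-1.302: |R|=0.17918 <1
  x=-2.885: |R|=1.34400 >1
  x=-2.840: |R|=1.31421 >1
So |R|<1 on (-2.3810, 0).

(-2.3810, 0).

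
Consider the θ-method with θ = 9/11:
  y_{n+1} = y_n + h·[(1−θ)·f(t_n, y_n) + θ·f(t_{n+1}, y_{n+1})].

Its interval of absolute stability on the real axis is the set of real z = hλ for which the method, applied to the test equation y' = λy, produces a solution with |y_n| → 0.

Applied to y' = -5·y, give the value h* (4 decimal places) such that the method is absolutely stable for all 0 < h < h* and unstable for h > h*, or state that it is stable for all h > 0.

Test eqn y'=λy, z=hλ:
  y_{n+1} = y_n + z·[2/11·y_n + 9/11·y_{n+1}] ⇒ (1 − 9/11z)y_{n+1} = (1 + 2/11z)y_n
  so R(z) = (1 + 2/11z)/(1 − 9/11z).

Boundary: |R(x)|=1, x<0.
x=-0.8: |R|=0.5165
x=-2: |R|=0.2414
x=-10: |R|=0.0891
x=-100: |R|=0.2075
θ=9/11≥1/2 ⇒ |1+2/11x|<|1−9/11x| ∀x<0 ⇒ stable on all of ℝ⁻.

interval (−∞, 0). Any h>0 works for λ=-5.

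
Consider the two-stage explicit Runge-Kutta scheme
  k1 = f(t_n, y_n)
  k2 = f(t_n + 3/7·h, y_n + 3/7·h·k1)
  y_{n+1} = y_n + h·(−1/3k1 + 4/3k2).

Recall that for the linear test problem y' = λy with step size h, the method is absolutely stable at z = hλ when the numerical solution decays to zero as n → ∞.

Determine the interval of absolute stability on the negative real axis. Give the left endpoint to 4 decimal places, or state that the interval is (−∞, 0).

With y'=λy (z=hλ):
  k1=λy_n ⇒ h·k1=z·y_n;  k2=λ(1+3/7z)y_n ⇒ h·k2=z(1+3/7z)y_n
  y_{n+1}/y_n = 1 − 1/3z + 4/3z(1+3/7z) = 1 + z + 4/7z²
  Hence R(z) = 1 + z + 4/7z².

Boundary: |R(x)|=1, x<0.
x=-1.57: |R|=0.8385
R=1: x+4/7x²=0 ⇒ x=−7/4=-1.7500; min R=1−1/(4·4/7)=0.5625>−1
Confirm numerically:
  x=-1.580: |R|=0.84651 <1
  x=-1.419: |R|=0.73161 <1
  x=-1.107: |R|=0.59326 <1
  x=-0.841: |R|=0.56316 <1
  x=-1.940: |R|=1.21063 >1
  x=-1.909: |R|=1.17345 >1
  x=-1.827: |R|=1.08039 >1
Interval (-1.7500, 0).

z∈(-1.7500,0).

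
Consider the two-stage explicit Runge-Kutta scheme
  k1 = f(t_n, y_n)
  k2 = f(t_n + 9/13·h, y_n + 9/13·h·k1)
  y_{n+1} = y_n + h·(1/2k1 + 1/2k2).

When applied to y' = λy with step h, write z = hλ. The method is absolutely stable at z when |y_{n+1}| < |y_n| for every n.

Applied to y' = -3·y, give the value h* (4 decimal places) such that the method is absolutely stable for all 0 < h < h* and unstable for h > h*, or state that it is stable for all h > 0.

(-2.8889,0); λ=-3 ⇒ h* = (26/9)/3 = 0.9630.

With y'=λy (z=hλ):
  k1=λy_n ⇒ h·k1=z·y_n;  k2=λ(1+9/13z)y_n ⇒ h·k2=z(1+9/13z)y_n
  y_{n+1}/y_n = 1 + 1/2z + 1/2z(1+9/13z) = 1 + z + 9/26z²
  Hence R(z) = 1 + z + 9/26z².

Solve |R(x)|<1 on ℝ⁻.
x=-0.67: |R|=0.4854
R=1: x+9/26x²=0 ⇒ x=−26/9=-2.8889; min R=1−1/(4·9/26)=0.2778>−1
Confirm numerically:
  x=-2.531: |R|=0.68645 <1
  x=-2.056: |R|=0.40724 <1
  x=-1.808: |R|=0.32353 <1
  x=-1.381: |R|=0.27917 <1
  x=-3.087: |R|=1.21170 >1
  x=-3.079: |R|=1.20262 >1
  x=-3.026: |R|=1.14362 >1
Stable set (-2.8889, 0).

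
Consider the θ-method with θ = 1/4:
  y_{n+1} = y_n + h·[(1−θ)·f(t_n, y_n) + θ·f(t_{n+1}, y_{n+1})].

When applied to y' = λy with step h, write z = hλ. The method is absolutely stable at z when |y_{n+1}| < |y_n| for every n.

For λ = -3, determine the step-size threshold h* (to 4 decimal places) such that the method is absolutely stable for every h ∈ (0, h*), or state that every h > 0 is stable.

On y'=λy, z=hλ:
  y_{n+1} = y_n + z·[3/4·y_n + 1/4·y_{n+1}] ⇒ (1 − 1/4z)y_{n+1} = (1 + 3/4z)y_n
  Hence R(z) = (1 + 3/4z)/(1 − 1/4z).

Need |R(x)|<1, x<0.
x=-0.36: |R|=0.6697
R=−1: 1+3/4x = −1+1/4x ⇒ -1/2x=2 ⇒ x=2/(-1/2)=-4.0000
Confirm numerically:
  x=-3.207: |R|=0.77994 <1
  x=-2.413: |R|=0.50507 <1
  x=-2.124: |R|=0.38733 <1
  x=-4.360: |R|=1.08612 >1
  x=-4.063: |R|=1.01563 >1
Interval (-4.0000, 0).

(-4.0000,0); λ=-3 ⇒ h* = (4)/3 = 1.3333.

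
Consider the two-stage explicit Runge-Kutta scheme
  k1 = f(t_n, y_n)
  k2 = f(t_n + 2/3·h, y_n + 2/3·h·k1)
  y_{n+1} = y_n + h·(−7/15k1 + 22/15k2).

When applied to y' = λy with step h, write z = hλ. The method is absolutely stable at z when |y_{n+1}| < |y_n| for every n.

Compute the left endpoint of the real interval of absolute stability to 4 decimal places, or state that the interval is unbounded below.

z* = -1.0227.

With y'=λy (z=hλ):
  k1=λy_n ⇒ h·k1=z·y_n;  k2=λ(1+2/3z)y_n ⇒ h·k2=z(1+2/3z)y_n
  y_{n+1}/y_n = 1 − 7/15z + 22/15z(1+2/3z) = 1 + z + 44/45z²
  R(z) = 1 + z + 44/45z².

Find x<0 with |R(x)|<1.
x=-1.42: |R|=1.5516
R=1: x+44/45x²=0 ⇒ x=−45/44=-1.0227; min R=1−1/(4·44/45)=0.7443>−1
Confirm numerically:
  x=-0.838: |R|=0.84864 <1
  x=-0.769: |R|=0.80922 <1
  x=-0.588: |R|=0.75006 <1
  x=-1.433: |R|=1.57486 >1
  x=-1.331: |R|=1.40119 >1
So |R|<1 on (-1.0227, 0).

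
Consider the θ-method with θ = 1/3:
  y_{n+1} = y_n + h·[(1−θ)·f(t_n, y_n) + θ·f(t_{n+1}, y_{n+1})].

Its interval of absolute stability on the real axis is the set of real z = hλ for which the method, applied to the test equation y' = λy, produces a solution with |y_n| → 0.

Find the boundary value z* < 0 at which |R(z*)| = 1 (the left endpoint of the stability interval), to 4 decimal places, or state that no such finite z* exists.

Set f=λy, z=hλ:
  y_{n+1} = y_n + z·[2/3·y_n + 1/3·y_{n+1}] ⇒ (1 − 1/3z)y_{n+1} = (1 + 2/3z)y_n
  Hence R(z) = (1 + 2/3z)/(1 − 1/3z).

Solve |R(x)|<1 on ℝ⁻.
x=-0.62: |R|=0.4862
R=−1: 1+2/3x = −1+1/3x ⇒ -1/3x=2 ⇒ x=2/(-1/3)=-6.0000
Confirm numerically:
  x=-5.699: |R|=0.96540 <1
  x=-5.039: |R|=0.88046 <1
  x=-5.034: |R|=0.87976 <1
  x=-4.428: |R|=0.78837 <1
  x=-6.262: |R|=1.02829 >1
  x=-6.079: |R|=1.00870 >1
So |R|<1 on (-6.0000, 0).

z* = -6.0000.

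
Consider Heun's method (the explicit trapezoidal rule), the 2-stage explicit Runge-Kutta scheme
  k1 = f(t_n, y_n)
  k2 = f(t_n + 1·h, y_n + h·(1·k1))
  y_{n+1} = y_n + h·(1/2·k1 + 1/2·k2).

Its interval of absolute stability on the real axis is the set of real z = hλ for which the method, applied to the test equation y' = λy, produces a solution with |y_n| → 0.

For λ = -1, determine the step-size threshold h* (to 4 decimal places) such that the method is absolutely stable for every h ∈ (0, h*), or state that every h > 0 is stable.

With y'=λy (z=hλ):
  order 2, 2-stage ⇒ R(z)=1+z+z^2/2
  (e.g. R(-1.62)=0.69220, |R|=0.69220)

Solve |R(x)|<1 on ℝ⁻.
x=-1.62: |R|=0.6922
|R(-1.44)|=0.5968 |R(-0.67)|=0.5544 |R(-0.59)|=0.5840
Bisect:
  x_lo=-2.3056 |R|=1.3523  x_hi=-0.2130 |R|=0.8097
  mid=-1.25928 |R|=0.53361 →hi
  mid=-1.78243 |R|=0.80610 →hi
  mid=-2.04401 |R|=1.04498 →lo
  mid=-1.91322 |R|=0.91699 →hi
  mid=-1.97861 |R|=0.97884 →hi
  mid=-2.01131 |R|=1.01138 →lo
  mid=-1.99496 |R|=0.99498 →hi
  mid=-2.00314 |R|=1.00314 →lo
  mid=-1.99905 |R|=0.99905 →hi
  ...
  [-2.00007,-1.99994] ⇒ x*=-2.0000
Interval (-2.0000, 0).

(-2.0000,0); λ=-1 ⇒ h* = 2.0000.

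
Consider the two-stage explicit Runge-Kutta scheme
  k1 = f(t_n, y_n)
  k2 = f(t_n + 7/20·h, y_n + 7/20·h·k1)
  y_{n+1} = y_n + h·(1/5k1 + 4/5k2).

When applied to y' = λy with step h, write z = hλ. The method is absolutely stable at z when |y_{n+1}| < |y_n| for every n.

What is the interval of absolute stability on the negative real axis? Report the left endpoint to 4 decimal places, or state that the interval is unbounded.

(-3.5714, 0).

Set f=λy, z=hλ:
  k1=λy_n ⇒ h·k1=z·y_n;  k2=λ(1+7/20z)y_n ⇒ h·k2=z(1+7/20z)y_n
  y_{n+1}/y_n = 1 + 1/5z + 4/5z(1+7/20z) = 1 + z + 7/25z²
  so R(z) = 1 + z + 7/25z².

Find x<0 with |R(x)|<1.
x=-0.83: |R|=0.3629
R=1: x+7/25x²=0 ⇒ x=−25/7=-3.5714; min R=1−1/(4·7/25)=0.1071>−1
Confirm numerically:
  x=-3.462: |R|=0.89392 <1
  x=-2.872: |R|=0.43755 <1
  x=-2.798: |R|=0.39407 <1
  x=-1.727: |R|=0.10811 <1
  x=-3.961: |R|=1.43207 >1
  x=-3.810: |R|=1.25451 >1
  x=-3.697: |R|=1.12999 >1
Interval (-3.5714, 0).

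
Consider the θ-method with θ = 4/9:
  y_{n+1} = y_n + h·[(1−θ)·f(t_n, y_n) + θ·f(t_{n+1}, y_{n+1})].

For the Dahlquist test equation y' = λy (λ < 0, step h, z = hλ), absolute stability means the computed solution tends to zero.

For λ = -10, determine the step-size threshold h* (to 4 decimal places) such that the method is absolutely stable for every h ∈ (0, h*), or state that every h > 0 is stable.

Test eqn y'=λy, z=hλ:
  y_{n+1} = y_n + z·[5/9·y_n + 4/9·y_{n+1}] ⇒ (1 − 4/9z)y_{n+1} = (1 + 5/9z)y_n
  ⇒ R(z) = (1 + 5/9z)/(1 − 4/9z).

Find x<0 with |R(x)|<1.
x=-0.81: |R|=0.4044
R=−1: 1+5/9x = −1+4/9x ⇒ -1/9x=2 ⇒ x=2/(-1/9)=-18.0000
Confirm numerically:
  x=-15.798: |R|=0.96950 <1
  x=-14.117: |R|=0.94069 <1
  x=-13.222: |R|=0.92280 <1
  x=-12.523: |R|=0.90731 <1
  x=-18.417: |R|=1.00504 >1
  x=-18.091: |R|=1.00112 >1
So |R|<1 on (-18.0000, 0).

(-18.0000,0); λ=-10 ⇒ h* = (18)/10 = 1.8000.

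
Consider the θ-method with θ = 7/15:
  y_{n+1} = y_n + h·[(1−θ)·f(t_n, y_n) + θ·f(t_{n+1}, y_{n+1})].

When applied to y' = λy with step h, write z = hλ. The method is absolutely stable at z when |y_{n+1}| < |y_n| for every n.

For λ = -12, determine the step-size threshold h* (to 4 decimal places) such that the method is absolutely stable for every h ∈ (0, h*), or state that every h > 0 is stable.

(-30.0000,0); λ=-12 ⇒ h* = (30)/12 = 2.5000.

Set f=λy, z=hλ:
  y_{n+1} = y_n + z·[8/15·y_n + 7/15·y_{n+1}] ⇒ (1 − 7/15z)y_{n+1} = (1 + 8/15z)y_n
  ⇒ R(z) = (1 + 8/15z)/(1 − 7/15z).

Need |R(x)|<1, x<0.
x=-1.29: |R|=0.1948
R=−1: 1+8/15x = −1+7/15x ⇒ -1/15x=2 ⇒ x=2/(-1/15)=-30.0000
Confirm numerically:
  x=-20.328: |R|=0.93851 <1
  x=-19.135: |R|=0.92705 <1
  x=-18.361: |R|=0.91891 <1
  x=-30.299: |R|=1.00132 >1
  x=-30.261: |R|=1.00115 >1
So |R|<1 on (-30.0000, 0).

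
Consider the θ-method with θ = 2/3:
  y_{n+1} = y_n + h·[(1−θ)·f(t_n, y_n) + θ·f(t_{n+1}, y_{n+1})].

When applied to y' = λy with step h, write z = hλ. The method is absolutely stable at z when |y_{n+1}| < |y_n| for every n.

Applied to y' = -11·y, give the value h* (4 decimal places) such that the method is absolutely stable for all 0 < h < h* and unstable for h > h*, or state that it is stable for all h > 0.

interval (−∞, 0). Any h>0 works for λ=-11.

With y'=λy (z=hλ):
  y_{n+1} = y_n + z·[1/3·y_n + 2/3·y_{n+1}] ⇒ (1 − 2/3z)y_{n+1} = (1 + 1/3z)y_n
  so R(z) = (1 + 1/3z)/(1 − 2/3z).

Find x<0 with |R(x)|<1.
x=-1.25: |R|=0.3182
x=-2: |R|=0.1429
x=-10: |R|=0.3043
x=-100: |R|=0.4778
θ=2/3≥1/2 ⇒ |1+1/3x|<|1−2/3x| ∀x<0 ⇒ interval (−∞,0).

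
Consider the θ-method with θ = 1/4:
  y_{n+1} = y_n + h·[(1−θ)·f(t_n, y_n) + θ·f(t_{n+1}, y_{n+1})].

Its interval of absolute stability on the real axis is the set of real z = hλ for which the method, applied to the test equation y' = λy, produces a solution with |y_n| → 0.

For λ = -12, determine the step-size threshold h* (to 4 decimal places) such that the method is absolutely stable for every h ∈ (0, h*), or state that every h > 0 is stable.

On y'=λy, z=hλ:
  y_{n+1} = y_n + z·[3/4·y_n + 1/4·y_{n+1}] ⇒ (1 − 1/4z)y_{n+1} = (1 + 3/4z)y_n
  so R(z) = (1 + 3/4z)/(1 − 1/4z).

Boundary: |R(x)|=1, x<0.
x=-0.72: |R|=0.3898
R=−1: 1+3/4x = −1+1/4x ⇒ -1/2x=2 ⇒ x=2/(-1/2)=-4.0000
Confirm numerically:
  x=-2.394: |R|=0.49765 <1
  x=-2.202: |R|=0.42019 <1
  x=-1.690: |R|=0.18805 <1
  x=-4.329: |R|=1.07900 >1
  x=-4.303: |R|=1.07299 >1
  x=-4.169: |R|=1.04138 >1
Interval (-4.0000, 0).

(-4.0000,0); λ=-12 ⇒ h* = (4)/12 = 0.3333.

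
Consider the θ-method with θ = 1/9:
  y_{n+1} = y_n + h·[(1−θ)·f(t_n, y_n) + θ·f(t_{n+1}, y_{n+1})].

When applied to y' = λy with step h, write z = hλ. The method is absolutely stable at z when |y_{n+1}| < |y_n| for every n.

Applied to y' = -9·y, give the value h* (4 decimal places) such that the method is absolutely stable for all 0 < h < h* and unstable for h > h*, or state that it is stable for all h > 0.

(-2.5714,0); λ=-9 ⇒ h* = (18/7)/9 = 0.2857.

Set f=λy, z=hλ:
  y_{n+1} = y_n + z·[8/9·y_n + 1/9·y_{n+1}] ⇒ (1 − 1/9z)y_{n+1} = (1 + 8/9z)y_n
  ⇒ R(z) = (1 + 8/9z)/(1 − 1/9z).

Find x<0 with |R(x)|<1.
x=-0.66: |R|=0.3851
R=−1: 1+8/9x = −1+1/9x ⇒ -7/9x=2 ⇒ x=2/(-7/9)=-2.5714
Confirm numerically:
  x=-2.190: |R|=0.76139 <1
  x=-2.040: |R|=0.66304 <1
  x=-1.029: |R|=0.07658 <1
  x=-3.108: |R|=1.31021 >1
  x=-2.873: |R|=1.17780 >1
Stable set (-2.5714, 0).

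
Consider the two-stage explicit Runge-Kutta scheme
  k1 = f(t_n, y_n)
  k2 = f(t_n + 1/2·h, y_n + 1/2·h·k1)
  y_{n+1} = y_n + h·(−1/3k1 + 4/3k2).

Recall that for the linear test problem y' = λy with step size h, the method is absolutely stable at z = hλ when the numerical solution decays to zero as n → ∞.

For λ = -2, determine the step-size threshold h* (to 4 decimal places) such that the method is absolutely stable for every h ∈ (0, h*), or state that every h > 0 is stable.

Test eqn y'=λy, z=hλ:
  k1=λy_n ⇒ h·k1=z·y_n;  k2=λ(1+1/2z)y_n ⇒ h·k2=z(1+1/2z)y_n
  y_{n+1}/y_n = 1 − 1/3z + 4/3z(1+1/2z) = 1 + z + 2/3z²
  Hence R(z) = 1 + z + 2/3z².

Solve |R(x)|<1 on ℝ⁻.
x=-1.69: |R|=1.2141
R=1: x+2/3x²=0 ⇒ x=−3/2=-1.5000; min R=1−1/(4·2/3)=0.6250>−1
Confirm numerically:
  x=-1.314: |R|=0.83706 <1
  x=-1.022: |R|=0.67432 <1
  x=-0.905: |R|=0.64102 <1
  x=-2.068: |R|=1.78308 >1
  x=-1.994: |R|=1.65669 >1
  x=-1.683: |R|=1.20533 >1
Interval (-1.5000, 0).

(-1.5000,0); λ=-2 ⇒ h* = (3/2)/2 = 0.7500.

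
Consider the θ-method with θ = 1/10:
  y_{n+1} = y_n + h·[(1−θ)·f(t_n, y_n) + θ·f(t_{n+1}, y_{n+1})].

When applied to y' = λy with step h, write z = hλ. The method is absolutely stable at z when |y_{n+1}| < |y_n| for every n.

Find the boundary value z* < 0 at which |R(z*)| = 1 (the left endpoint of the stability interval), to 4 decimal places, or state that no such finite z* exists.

left endpoint -2.5000.

With y'=λy (z=hλ):
  y_{n+1} = y_n + z·[9/10·y_n + 1/10·y_{n+1}] ⇒ (1 − 1/10z)y_{n+1} = (1 + 9/10z)y_n
  ⇒ R(z) = (1 + 9/10z)/(1 − 1/10z).

Find x<0 with |R(x)|<1.
x=-0.65: |R|=0.3897
R=−1: 1+9/10x = −1+1/10x ⇒ -4/5x=2 ⇒ x=2/(-4/5)=-2.5000
Confirm numerically:
  x=-2.173: |R|=0.78510 <1
  x=-1.454: |R|=0.26943 <1
  x=-1.349: |R|=0.18865 <1
  x=-2.851: |R|=1.21850 >1
  x=-2.798: |R|=1.18628 >1
  x=-2.750: |R|=1.15686 >1
Stable set (-2.5000, 0).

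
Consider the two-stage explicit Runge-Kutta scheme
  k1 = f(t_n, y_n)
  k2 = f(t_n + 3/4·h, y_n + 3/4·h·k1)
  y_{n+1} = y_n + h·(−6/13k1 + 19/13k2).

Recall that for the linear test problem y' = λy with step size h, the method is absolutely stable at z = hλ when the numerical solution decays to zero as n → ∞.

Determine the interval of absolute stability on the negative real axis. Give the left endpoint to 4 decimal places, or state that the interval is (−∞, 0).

z∈(-0.9123,0).

Test eqn y'=λy, z=hλ:
  k1=λy_n ⇒ h·k1=z·y_n;  k2=λ(1+3/4z)y_n ⇒ h·k2=z(1+3/4z)y_n
  y_{n+1}/y_n = 1 − 6/13z + 19/13z(1+3/4z) = 1 + z + 57/52z²
  R(z) = 1 + z + 57/52z².

Solve |R(x)|<1 on ℝ⁻.
x=-0.78: |R|=0.8869
R=1: x+57/52x²=0 ⇒ x=−52/57=-0.9123; min R=1−1/(4·57/52)=0.7719>−1
Confirm numerically:
  x=-0.852: |R|=0.94370 <1
  x=-0.794: |R|=0.89705 <1
  x=-0.593: |R|=0.79246 <1
  x=-1.364: |R|=1.67539 >1
  x=-1.276: |R|=1.50873 >1
  x=-1.210: |R|=1.39488 >1
So |R|<1 on (-0.9123, 0).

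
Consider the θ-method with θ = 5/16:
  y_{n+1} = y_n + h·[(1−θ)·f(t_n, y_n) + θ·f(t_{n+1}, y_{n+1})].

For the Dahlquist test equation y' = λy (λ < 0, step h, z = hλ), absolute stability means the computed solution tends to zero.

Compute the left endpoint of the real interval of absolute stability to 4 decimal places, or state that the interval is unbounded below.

Test eqn y'=λy, z=hλ:
  y_{n+1} = y_n + z·[11/16·y_n + 5/16·y_{n+1}] ⇒ (1 − 5/16z)y_{n+1} = (1 + 11/16z)y_n
  so R(z) = (1 + 11/16z)/(1 − 5/16z).

Boundary: |R(x)|=1, x<0.
x=-0.37: |R|=0.6683
R=−1: 1+11/16x = −1+5/16x ⇒ -3/8x=2 ⇒ x=2/(-3/8)=-5.3333
Confirm numerically:
  x=-3.674: |R|=0.71033 <1
  x=-3.660: |R|=0.70729 <1
  x=-2.950: |R|=0.53496 <1
  x=-5.443: |R|=1.01523 >1
  x=-5.436: |R|=1.01427 >1
  x=-5.363: |R|=1.00416 >1
Stable set (-5.3333, 0).

left endpoint -5.3333.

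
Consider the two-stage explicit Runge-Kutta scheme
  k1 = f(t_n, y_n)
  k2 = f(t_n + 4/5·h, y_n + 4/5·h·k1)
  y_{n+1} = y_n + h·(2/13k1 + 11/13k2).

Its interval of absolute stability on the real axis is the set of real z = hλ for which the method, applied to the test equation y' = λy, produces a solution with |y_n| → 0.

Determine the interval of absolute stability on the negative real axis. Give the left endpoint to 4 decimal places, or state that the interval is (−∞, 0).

Set f=λy, z=hλ:
  k1=λy_n ⇒ h·k1=z·y_n;  k2=λ(1+4/5z)y_n ⇒ h·k2=z(1+4/5z)y_n
  y_{n+1}/y_n = 1 + 2/13z + 11/13z(1+4/5z) = 1 + z + 44/65z²
  R(z) = 1 + z + 44/65z².

Boundary: |R(x)|=1, x<0.
x=-1.46: |R|=0.9829
R=1: x+44/65x²=0 ⇒ x=−65/44=-1.4773; min R=1−1/(4·44/65)=0.6307>−1
Confirm numerically:
  x=-1.446: |R|=0.96939 <1
  x=-1.371: |R|=0.90137 <1
  x=-1.257: |R|=0.81257 <1
  x=-0.713: |R|=0.63113 <1
  x=-1.963: |R|=1.64543 >1
  x=-1.553: |R|=1.07961 >1
Stable set (-1.4773, 0).

z∈(-1.4773,0).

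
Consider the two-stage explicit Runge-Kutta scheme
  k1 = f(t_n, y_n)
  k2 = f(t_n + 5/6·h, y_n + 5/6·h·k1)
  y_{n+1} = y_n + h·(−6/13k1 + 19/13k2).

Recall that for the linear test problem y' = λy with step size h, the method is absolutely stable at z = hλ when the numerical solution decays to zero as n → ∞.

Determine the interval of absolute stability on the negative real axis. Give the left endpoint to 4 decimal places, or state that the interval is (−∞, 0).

On y'=λy, z=hλ:
  k1=λy_n ⇒ h·k1=z·y_n;  k2=λ(1+5/6z)y_n ⇒ h·k2=z(1+5/6z)y_n
  y_{n+1}/y_n = 1 − 6/13z + 19/13z(1+5/6z) = 1 + z + 95/78z²
  Hence R(z) = 1 + z + 95/78z².

Find x<0 with |R(x)|<1.
x=-0.34: |R|=0.8008
R=1: x+95/78x²=0 ⇒ x=−78/95=-0.8211; min R=1−1/(4·95/78)=0.7947>−1
Confirm numerically:
  x=-0.754: |R|=0.93842 <1
  x=-0.503: |R|=0.80515 <1
  x=-0.469: |R|=0.79890 <1
  x=-1.306: |R|=1.77138 >1
  x=-0.866: |R|=1.04741 >1
Stable set (-0.8211, 0).

(-0.8211, 0).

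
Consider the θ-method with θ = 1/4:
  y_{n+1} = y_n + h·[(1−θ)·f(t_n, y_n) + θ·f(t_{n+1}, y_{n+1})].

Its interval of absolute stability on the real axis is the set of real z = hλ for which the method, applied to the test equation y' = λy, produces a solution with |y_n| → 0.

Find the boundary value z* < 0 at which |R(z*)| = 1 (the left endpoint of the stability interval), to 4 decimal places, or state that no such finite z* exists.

left endpoint -4.0000.

Test eqn y'=λy, z=hλ:
  y_{n+1} = y_n + z·[3/4·y_n + 1/4·y_{n+1}] ⇒ (1 − 1/4z)y_{n+1} = (1 + 3/4z)y_n
  Hence R(z) = (1 + 3/4z)/(1 − 1/4z).

Find x<0 with |R(x)|<1.
x=-1.36: |R|=0.0149
R=−1: 1+3/4x = −1+1/4x ⇒ -1/2x=2 ⇒ x=2/(-1/2)=-4.0000
Confirm numerically:
  x=-3.691: |R|=0.91965 <1
  x=-2.731: |R|=0.62294 <1
  x=-2.335: |R|=0.47435 <1
  x=-4.581: |R|=1.13542 >1
  x=-4.330: |R|=1.07923 >1
Stable set (-4.0000, 0).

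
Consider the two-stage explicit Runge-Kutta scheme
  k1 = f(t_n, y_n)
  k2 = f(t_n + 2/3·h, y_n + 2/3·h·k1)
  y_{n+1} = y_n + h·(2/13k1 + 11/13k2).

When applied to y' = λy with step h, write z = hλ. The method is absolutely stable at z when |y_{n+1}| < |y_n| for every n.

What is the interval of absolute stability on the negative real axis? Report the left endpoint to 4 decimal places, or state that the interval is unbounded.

(-1.7727, 0).

With y'=λy (z=hλ):
  k1=λy_n ⇒ h·k1=z·y_n;  k2=λ(1+2/3z)y_n ⇒ h·k2=z(1+2/3z)y_n
  y_{n+1}/y_n = 1 + 2/13z + 11/13z(1+2/3z) = 1 + z + 22/39z²
  ⇒ R(z) = 1 + z + 22/39z².

Find x<0 with |R(x)|<1.
x=-1.66: |R|=0.8944
R=1: x+22/39x²=0 ⇒ x=−39/22=-1.7727; min R=1−1/(4·22/39)=0.5568>−1
Confirm numerically:
  x=-1.559: |R|=0.81204 <1
  x=-1.258: |R|=0.63473 <1
  x=-1.128: |R|=0.58976 <1
  x=-2.288: |R|=1.66505 >1
  x=-2.248: |R|=1.60269 >1
  x=-1.979: |R|=1.23027 >1
So |R|<1 on (-1.7727, 0).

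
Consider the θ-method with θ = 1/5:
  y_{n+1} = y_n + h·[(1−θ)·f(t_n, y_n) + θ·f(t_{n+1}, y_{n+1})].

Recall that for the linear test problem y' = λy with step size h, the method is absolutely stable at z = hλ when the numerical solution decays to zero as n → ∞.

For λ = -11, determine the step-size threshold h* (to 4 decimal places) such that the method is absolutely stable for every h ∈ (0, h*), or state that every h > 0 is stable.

With y'=λy (z=hλ):
  y_{n+1} = y_n + z·[4/5·y_n + 1/5·y_{n+1}] ⇒ (1 − 1/5z)y_{n+1} = (1 + 4/5z)y_n
  Hence R(z) = (1 + 4/5z)/(1 − 1/5z).

Solve |R(x)|<1 on ℝ⁻.
x=-0.92: |R|=0.2230
R=−1: 1+4/5x = −1+1/5x ⇒ -3/5x=2 ⇒ x=2/(-3/5)=-3.3333
Confirm numerically:
  x=-3.114: |R|=0.91891 <1
  x=-2.994: |R|=0.87265 <1
  x=-2.074: |R|=0.46593 <1
  x=-1.645: |R|=0.23777 <1
  x=-3.682: |R|=1.12048 >1
  x=-3.558: |R|=1.07876 >1
  x=-3.540: |R|=1.07260 >1
Interval (-3.3333, 0).

(-3.3333,0); λ=-11 ⇒ h* = (10/3)/11 = 0.3030.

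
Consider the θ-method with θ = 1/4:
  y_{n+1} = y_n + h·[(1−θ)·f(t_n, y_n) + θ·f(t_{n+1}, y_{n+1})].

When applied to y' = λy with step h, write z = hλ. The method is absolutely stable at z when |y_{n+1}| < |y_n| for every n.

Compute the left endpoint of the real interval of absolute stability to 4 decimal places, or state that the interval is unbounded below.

z* = -4.0000.

Set f=λy, z=hλ:
  y_{n+1} = y_n + z·[3/4·y_n + 1/4·y_{n+1}] ⇒ (1 − 1/4z)y_{n+1} = (1 + 3/4z)y_n
  so R(z) = (1 + 3/4z)/(1 − 1/4z).

Boundary: |R(x)|=1, x<0.
x=-0.69: |R|=0.4115
R=−1: 1+3/4x = −1+1/4x ⇒ -1/2x=2 ⇒ x=2/(-1/2)=-4.0000
Confirm numerically:
  x=-3.438: |R|=0.84888 <1
  x=-3.156: |R|=0.76411 <1
  x=-2.327: |R|=0.47116 <1
  x=-2.216: |R|=0.42600 <1
  x=-4.518: |R|=1.12162 >1
  x=-4.488: |R|=1.11499 >1
  x=-4.241: |R|=1.05849 >1
So |R|<1 on (-4.0000, 0).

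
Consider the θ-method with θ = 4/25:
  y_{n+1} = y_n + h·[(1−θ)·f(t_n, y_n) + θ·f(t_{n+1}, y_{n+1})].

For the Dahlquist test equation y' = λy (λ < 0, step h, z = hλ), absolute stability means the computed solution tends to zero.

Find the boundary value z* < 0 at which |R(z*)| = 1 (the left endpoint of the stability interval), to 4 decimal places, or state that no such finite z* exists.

left endpoint -2.9412.

Test eqn y'=λy, z=hλ:
  y_{n+1} = y_n + z·[21/25·y_n + 4/25·y_{n+1}] ⇒ (1 − 4/25z)y_{n+1} = (1 + 21/25z)y_n
  ⇒ R(z) = (1 + 21/25z)/(1 − 4/25z).

Solve |R(x)|<1 on ℝ⁻.
x=-0.56: |R|=0.4860
R=−1: 1+21/25x = −1+4/25x ⇒ -17/25x=2 ⇒ x=2/(-17/25)=-2.9412
Confirm numerically:
  x=-2.702: |R|=0.88645 <1
  x=-1.776: |R|=0.38301 <1
  x=-1.629: |R|=0.29220 <1
  x=-1.512: |R|=0.21747 <1
  x=-3.325: |R|=1.17037 >1
  x=-3.015: |R|=1.03386 >1
Interval (-2.9412, 0).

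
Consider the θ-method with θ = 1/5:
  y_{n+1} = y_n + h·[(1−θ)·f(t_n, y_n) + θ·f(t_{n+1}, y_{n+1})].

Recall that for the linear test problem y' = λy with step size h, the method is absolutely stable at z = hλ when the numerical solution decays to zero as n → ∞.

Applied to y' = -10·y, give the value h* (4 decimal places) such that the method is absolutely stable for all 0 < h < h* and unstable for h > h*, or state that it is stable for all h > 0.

Test eqn y'=λy, z=hλ:
  y_{n+1} = y_n + z·[4/5·y_n + 1/5·y_{n+1}] ⇒ (1 − 1/5z)y_{n+1} = (1 + 4/5z)y_n
  R(z) = (1 + 4/5z)/(1 − 1/5z).

Solve |R(x)|<1 on ℝ⁻.
x=-0.8: |R|=0.3103
R=−1: 1+4/5x = −1+1/5x ⇒ -3/5x=2 ⇒ x=2/(-3/5)=-3.3333
Confirm numerically:
  x=-2.425: |R|=0.63300 <1
  x=-1.990: |R|=0.42346 <1
  x=-1.441: |R|=0.11862 <1
  x=-3.793: |R|=1.15683 >1
  x=-3.628: |R|=1.10246 >1
  x=-3.482: |R|=1.05258 >1
Stable set (-3.3333, 0).

(-3.3333,0); λ=-10 ⇒ h* = (10/3)/10 = 0.3333.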